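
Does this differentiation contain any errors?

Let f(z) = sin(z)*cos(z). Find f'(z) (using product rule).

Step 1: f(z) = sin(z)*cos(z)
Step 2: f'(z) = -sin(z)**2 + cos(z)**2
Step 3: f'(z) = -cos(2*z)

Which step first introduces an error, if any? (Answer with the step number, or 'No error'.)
Step 3

Step 3 is incorrect due to a sign flip.
The step shows: -cos(2*z)
The correct value should be: cos(2*z)

Explanation: The sign of the whole expression was flipped: the term cos(2*z) was incorrectly written as -cos(2*z)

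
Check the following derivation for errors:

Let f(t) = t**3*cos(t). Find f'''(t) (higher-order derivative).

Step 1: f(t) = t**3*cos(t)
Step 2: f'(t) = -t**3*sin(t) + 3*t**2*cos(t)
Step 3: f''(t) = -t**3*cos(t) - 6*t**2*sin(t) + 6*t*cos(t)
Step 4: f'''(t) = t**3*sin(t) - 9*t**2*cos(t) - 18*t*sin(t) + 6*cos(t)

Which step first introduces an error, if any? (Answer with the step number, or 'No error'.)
No error

All steps in this derivation are correct.
The final answer f'''(t) = t**3*sin(t) - 9*t**2*cos(t) - 18*t*sin(t) + 6*cos(t) is valid.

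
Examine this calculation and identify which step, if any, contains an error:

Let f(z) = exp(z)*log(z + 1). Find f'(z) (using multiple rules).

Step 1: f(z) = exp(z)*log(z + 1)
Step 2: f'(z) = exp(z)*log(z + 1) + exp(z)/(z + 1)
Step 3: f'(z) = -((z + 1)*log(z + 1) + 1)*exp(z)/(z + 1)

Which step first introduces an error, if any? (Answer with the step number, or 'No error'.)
Step 3

Step 3 is incorrect due to a sign flip.
The step shows: -((z + 1)*log(z + 1) + 1)*exp(z)/(z + 1)
The correct value should be: ((z + 1)*log(z + 1) + 1)*exp(z)/(z + 1)

Explanation: The sign of the whole expression was flipped: the term ((z + 1)*log(z + 1) + 1)*exp(z)/(z + 1) was incorrectly written as -((z + 1)*log(z + 1) + 1)*exp(z)/(z + 1)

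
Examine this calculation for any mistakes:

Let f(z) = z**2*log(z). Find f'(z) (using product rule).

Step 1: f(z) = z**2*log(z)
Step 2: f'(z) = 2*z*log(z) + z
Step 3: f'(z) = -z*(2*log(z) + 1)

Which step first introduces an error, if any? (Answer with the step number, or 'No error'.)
Step 3

Step 3 is incorrect due to a sign flip.
The step shows: -z*(2*log(z) + 1)
The correct value should be: z*(2*log(z) + 1)

Explanation: The sign of the whole expression was flipped: the term z*(2*log(z) + 1) was incorrectly written as -z*(2*log(z) + 1)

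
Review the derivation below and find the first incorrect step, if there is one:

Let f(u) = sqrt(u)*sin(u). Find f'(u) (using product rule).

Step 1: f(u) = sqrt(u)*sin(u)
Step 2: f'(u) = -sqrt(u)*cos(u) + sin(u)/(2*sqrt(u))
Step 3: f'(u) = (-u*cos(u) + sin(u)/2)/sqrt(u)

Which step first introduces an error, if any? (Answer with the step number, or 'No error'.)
Step 2

Step 2 is incorrect due to a sign flip.
The step shows: -sqrt(u)*cos(u) + sin(u)/(2*sqrt(u))
The correct value should be: sqrt(u)*cos(u) + sin(u)/(2*sqrt(u))

Explanation: The sign of one term was flipped: the term sqrt(u)*cos(u) was incorrectly written as -sqrt(u)*cos(u)
The later steps are derived from this incorrect expression, so the error originates in Step 2.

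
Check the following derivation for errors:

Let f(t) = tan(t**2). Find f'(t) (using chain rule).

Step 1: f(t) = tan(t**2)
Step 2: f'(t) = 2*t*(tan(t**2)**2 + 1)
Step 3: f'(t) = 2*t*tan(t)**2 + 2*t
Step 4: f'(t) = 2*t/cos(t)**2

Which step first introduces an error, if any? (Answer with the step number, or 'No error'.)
Step 3

Step 3 is incorrect due to a wrong exponent.
The step shows: 2*t*tan(t)**2 + 2*t
The correct value should be: 2*t*tan(t**2)**2 + 2*t

Explanation: The exponent 2 on t was incorrectly written as 1: the term 2*t*tan(t**2)**2 was incorrectly written as 2*t*tan(t)**2
The later steps are derived from this incorrect expression, so the error originates in Step 3.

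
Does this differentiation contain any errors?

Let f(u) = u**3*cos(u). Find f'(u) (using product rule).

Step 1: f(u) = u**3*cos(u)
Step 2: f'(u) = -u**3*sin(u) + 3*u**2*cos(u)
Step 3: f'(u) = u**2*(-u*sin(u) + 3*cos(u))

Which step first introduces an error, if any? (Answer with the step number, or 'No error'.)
No error

All steps in this derivation are correct.
The final answer f'(u) = u**2*(-u*sin(u) + 3*cos(u)) is valid.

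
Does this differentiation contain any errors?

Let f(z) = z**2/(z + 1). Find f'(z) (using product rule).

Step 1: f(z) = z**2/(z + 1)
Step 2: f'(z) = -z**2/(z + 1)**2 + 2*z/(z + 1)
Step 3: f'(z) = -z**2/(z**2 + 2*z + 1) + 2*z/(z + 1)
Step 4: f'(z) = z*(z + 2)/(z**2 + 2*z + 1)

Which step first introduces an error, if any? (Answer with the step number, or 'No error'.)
No error

All steps in this derivation are correct.
The final answer f'(z) = z*(z + 2)/(z**2 + 2*z + 1) is valid.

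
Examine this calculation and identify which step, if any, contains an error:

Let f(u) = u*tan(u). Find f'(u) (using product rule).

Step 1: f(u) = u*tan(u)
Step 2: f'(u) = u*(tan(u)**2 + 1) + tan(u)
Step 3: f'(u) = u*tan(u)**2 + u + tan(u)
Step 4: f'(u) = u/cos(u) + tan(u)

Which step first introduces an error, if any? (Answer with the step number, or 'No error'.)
Step 4

Step 4 is incorrect due to a wrong exponent.
The step shows: u/cos(u) + tan(u)
The correct value should be: u/cos(u)**2 + tan(u)

Explanation: The exponent -2 on cos(u) was incorrectly written as -1: the term u/cos(u)**2 was incorrectly written as u/cos(u)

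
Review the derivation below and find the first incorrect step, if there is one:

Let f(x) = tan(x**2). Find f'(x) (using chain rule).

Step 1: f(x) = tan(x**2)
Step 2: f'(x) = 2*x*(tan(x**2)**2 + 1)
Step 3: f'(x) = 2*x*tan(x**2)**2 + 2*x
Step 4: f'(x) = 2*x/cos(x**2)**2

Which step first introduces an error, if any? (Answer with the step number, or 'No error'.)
No error

All steps in this derivation are correct.
The final answer f'(x) = 2*x/cos(x**2)**2 is valid.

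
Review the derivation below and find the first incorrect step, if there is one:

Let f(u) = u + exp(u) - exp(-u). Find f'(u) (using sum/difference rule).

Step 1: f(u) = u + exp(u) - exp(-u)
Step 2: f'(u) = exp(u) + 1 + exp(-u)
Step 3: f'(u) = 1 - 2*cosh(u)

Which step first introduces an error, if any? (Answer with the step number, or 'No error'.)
Step 3

Step 3 is incorrect due to a sign flip.
The step shows: 1 - 2*cosh(u)
The correct value should be: 2*cosh(u) + 1

Explanation: The sign of one term was flipped: the term 2*cosh(u) was incorrectly written as -2*cosh(u)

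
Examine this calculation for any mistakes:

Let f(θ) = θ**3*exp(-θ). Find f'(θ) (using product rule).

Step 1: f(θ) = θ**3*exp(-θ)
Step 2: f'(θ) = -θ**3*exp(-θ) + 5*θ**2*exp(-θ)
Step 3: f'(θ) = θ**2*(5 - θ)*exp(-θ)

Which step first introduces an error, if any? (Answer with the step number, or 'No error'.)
Step 2

Step 2 is incorrect due to a wrong coefficient.
The step shows: -θ**3*exp(-θ) + 5*θ**2*exp(-θ)
The correct value should be: -θ**3*exp(-θ) + 3*θ**2*exp(-θ)

Explanation: The coefficient 3 was incorrectly written as 5: the term 3*θ**2*exp(-θ) was incorrectly written as 5*θ**2*exp(-θ)
The later steps are derived from this incorrect expression, so the error originates in Step 2.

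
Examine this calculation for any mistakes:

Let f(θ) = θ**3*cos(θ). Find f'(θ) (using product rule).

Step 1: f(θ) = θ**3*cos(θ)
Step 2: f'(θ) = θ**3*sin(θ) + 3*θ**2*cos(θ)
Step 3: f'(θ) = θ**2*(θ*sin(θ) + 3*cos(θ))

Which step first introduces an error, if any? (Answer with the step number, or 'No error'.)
Step 2

Step 2 is incorrect due to a sign flip.
The step shows: θ**3*sin(θ) + 3*θ**2*cos(θ)
The correct value should be: -θ**3*sin(θ) + 3*θ**2*cos(θ)

Explanation: The sign of one term was flipped: the term -θ**3*sin(θ) was incorrectly written as θ**3*sin(θ)
The later steps are derived from this incorrect expression, so the error originates in Step 2.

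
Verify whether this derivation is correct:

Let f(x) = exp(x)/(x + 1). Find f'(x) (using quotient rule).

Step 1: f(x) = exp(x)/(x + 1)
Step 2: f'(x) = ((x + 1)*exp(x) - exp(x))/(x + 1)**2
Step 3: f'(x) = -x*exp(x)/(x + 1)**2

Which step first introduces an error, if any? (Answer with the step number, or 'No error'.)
Step 3

Step 3 is incorrect due to a sign flip.
The step shows: -x*exp(x)/(x + 1)**2
The correct value should be: x*exp(x)/(x + 1)**2

Explanation: The sign of the whole expression was flipped: the term x*exp(x)/(x + 1)**2 was incorrectly written as -x*exp(x)/(x + 1)**2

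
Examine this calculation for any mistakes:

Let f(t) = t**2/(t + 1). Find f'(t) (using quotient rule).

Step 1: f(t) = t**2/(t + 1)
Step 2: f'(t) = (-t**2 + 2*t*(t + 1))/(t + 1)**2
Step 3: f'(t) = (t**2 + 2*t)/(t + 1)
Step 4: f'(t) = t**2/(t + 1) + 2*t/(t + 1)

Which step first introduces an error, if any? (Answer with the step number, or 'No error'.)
Step 3

Step 3 is incorrect due to a wrong exponent.
The step shows: (t**2 + 2*t)/(t + 1)
The correct value should be: (t**2 + 2*t)/(t + 1)**2

Explanation: The exponent -2 on t + 1 was incorrectly written as -1: the term (t**2 + 2*t)/(t + 1)**2 was incorrectly written as (t**2 + 2*t)/(t + 1)
The later steps are derived from this incorrect expression, so the error originates in Step 3.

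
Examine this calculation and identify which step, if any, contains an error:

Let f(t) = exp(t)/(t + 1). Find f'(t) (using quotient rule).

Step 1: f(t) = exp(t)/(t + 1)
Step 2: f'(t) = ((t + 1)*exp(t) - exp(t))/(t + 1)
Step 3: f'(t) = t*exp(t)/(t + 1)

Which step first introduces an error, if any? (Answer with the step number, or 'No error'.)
Step 2

Step 2 is incorrect due to a wrong exponent.
The step shows: ((t + 1)*exp(t) - exp(t))/(t + 1)
The correct value should be: ((t + 1)*exp(t) - exp(t))/(t + 1)**2

Explanation: The exponent -2 on t + 1 was incorrectly written as -1: the term ((t + 1)*exp(t) - exp(t))/(t + 1)**2 was incorrectly written as ((t + 1)*exp(t) - exp(t))/(t + 1)
The later steps are derived from this incorrect expression, so the error originates in Step 2.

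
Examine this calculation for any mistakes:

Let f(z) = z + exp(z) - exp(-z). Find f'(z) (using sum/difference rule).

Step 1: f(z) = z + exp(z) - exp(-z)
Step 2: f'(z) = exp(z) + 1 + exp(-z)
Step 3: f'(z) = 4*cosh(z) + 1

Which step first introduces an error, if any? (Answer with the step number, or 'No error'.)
Step 3

Step 3 is incorrect due to a wrong coefficient.
The step shows: 4*cosh(z) + 1
The correct value should be: 2*cosh(z) + 1

Explanation: The coefficient 2 was incorrectly written as 4: the term 2*cosh(z) was incorrectly written as 4*cosh(z)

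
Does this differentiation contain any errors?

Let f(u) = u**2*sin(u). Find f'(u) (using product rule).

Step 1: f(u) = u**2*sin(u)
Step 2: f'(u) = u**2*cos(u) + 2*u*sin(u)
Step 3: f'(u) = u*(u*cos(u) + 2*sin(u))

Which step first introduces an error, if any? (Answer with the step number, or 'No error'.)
No error

All steps in this derivation are correct.
The final answer f'(u) = u*(u*cos(u) + 2*sin(u)) is valid.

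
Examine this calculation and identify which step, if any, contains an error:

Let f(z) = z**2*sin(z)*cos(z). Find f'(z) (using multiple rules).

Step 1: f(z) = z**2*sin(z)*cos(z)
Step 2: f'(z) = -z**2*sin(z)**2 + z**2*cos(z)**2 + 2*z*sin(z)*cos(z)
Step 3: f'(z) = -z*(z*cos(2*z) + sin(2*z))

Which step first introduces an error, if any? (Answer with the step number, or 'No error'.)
Step 3

Step 3 is incorrect due to a sign flip.
The step shows: -z*(z*cos(2*z) + sin(2*z))
The correct value should be: z*(z*cos(2*z) + sin(2*z))

Explanation: The sign of the whole expression was flipped: the term z*(z*cos(2*z) + sin(2*z)) was incorrectly written as -z*(z*cos(2*z) + sin(2*z))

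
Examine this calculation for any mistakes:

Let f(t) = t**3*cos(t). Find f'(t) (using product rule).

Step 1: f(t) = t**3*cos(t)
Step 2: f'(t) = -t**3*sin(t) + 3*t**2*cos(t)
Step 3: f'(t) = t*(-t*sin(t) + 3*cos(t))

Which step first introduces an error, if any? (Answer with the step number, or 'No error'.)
Step 3

Step 3 is incorrect due to a wrong exponent.
The step shows: t*(-t*sin(t) + 3*cos(t))
The correct value should be: t**2*(-t*sin(t) + 3*cos(t))

Explanation: The exponent 2 on t was incorrectly written as 1: the term t**2*(-t*sin(t) + 3*cos(t)) was incorrectly written as t*(-t*sin(t) + 3*cos(t))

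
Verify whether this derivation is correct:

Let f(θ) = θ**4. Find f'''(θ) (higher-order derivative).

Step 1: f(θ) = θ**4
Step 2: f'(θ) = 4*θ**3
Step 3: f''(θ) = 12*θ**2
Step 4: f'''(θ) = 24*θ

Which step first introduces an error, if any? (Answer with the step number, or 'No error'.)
No error

All steps in this derivation are correct.
The final answer f'''(θ) = 24*θ is valid.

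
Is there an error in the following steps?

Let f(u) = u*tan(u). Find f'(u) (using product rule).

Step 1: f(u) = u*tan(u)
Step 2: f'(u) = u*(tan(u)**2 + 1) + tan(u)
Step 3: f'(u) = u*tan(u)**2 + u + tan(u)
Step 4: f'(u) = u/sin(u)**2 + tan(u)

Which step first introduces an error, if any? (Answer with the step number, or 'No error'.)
Step 4

Step 4 is incorrect due to a wrong trig function.
The step shows: u/sin(u)**2 + tan(u)
The correct value should be: u/cos(u)**2 + tan(u)

Explanation: cos(u) was incorrectly written as sin(u): the term u/cos(u)**2 was incorrectly written as u/sin(u)**2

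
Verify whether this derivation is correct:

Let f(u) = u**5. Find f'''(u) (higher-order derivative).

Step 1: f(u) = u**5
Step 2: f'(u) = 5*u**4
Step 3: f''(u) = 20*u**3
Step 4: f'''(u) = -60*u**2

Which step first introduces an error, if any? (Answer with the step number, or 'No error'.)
Step 4

Step 4 is incorrect due to a sign flip.
The step shows: -60*u**2
The correct value should be: 60*u**2

Explanation: The sign of the whole expression was flipped: the term 60*u**2 was incorrectly written as -60*u**2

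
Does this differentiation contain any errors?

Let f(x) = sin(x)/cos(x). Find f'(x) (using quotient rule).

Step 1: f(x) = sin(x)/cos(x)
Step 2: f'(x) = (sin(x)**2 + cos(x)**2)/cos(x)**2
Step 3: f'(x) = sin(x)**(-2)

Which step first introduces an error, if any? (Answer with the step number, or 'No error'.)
Step 3

Step 3 is incorrect due to a wrong trig function.
The step shows: sin(x)**(-2)
The correct value should be: cos(x)**(-2)

Explanation: cos(x) was incorrectly written as sin(x): the term cos(x)**(-2) was incorrectly written as sin(x)**(-2)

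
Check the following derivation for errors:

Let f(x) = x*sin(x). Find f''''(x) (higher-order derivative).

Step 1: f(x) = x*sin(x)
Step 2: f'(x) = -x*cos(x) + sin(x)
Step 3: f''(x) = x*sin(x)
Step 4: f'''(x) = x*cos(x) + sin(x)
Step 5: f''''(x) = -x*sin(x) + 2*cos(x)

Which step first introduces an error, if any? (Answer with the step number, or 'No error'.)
Step 2

Step 2 is incorrect due to a sign flip.
The step shows: -x*cos(x) + sin(x)
The correct value should be: x*cos(x) + sin(x)

Explanation: The sign of one term was flipped: the term x*cos(x) was incorrectly written as -x*cos(x)
The later steps are derived from this incorrect expression, so the error originates in Step 2.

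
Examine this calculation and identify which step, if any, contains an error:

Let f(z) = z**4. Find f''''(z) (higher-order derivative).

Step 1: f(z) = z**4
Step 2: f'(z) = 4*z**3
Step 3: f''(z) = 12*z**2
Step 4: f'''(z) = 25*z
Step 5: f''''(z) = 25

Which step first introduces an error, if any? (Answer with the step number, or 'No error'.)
Step 4

Step 4 is incorrect due to a wrong coefficient.
The step shows: 25*z
The correct value should be: 24*z

Explanation: The coefficient 24 was incorrectly written as 25: the term 24*z was incorrectly written as 25*z
The later steps are derived from this incorrect expression, so the error originates in Step 4.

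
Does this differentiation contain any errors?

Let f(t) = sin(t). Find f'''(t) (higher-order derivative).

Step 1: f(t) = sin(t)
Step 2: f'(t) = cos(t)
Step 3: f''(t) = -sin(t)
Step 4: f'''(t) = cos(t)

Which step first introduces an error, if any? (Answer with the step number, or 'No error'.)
Step 4

Step 4 is incorrect due to a sign flip.
The step shows: cos(t)
The correct value should be: -cos(t)

Explanation: The sign of the whole expression was flipped: the term -cos(t) was incorrectly written as cos(t)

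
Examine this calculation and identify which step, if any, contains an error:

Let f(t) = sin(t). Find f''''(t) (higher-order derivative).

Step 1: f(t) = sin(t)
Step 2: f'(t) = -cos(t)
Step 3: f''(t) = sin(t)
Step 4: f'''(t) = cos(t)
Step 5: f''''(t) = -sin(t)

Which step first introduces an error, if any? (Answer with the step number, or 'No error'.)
Step 2

Step 2 is incorrect due to a sign flip.
The step shows: -cos(t)
The correct value should be: cos(t)

Explanation: The sign of the whole expression was flipped: the term cos(t) was incorrectly written as -cos(t)
The later steps are derived from this incorrect expression, so the error originates in Step 2.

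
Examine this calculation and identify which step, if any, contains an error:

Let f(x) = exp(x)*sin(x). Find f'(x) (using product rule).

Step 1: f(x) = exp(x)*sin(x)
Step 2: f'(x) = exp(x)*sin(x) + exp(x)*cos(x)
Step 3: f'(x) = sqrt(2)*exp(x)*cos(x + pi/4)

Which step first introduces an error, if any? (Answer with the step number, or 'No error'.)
Step 3

Step 3 is incorrect due to a wrong trig function.
The step shows: sqrt(2)*exp(x)*cos(x + pi/4)
The correct value should be: sqrt(2)*exp(x)*sin(x + pi/4)

Explanation: sin(x + pi/4) was incorrectly written as cos(x + pi/4): the term sqrt(2)*exp(x)*sin(x + pi/4) was incorrectly written as sqrt(2)*exp(x)*cos(x + pi/4)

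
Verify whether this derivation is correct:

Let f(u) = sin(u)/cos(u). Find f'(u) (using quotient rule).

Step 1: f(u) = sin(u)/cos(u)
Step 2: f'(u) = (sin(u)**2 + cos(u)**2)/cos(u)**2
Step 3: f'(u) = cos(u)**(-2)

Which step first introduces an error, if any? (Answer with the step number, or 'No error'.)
No error

All steps in this derivation are correct.
The final answer f'(u) = cos(u)**(-2) is valid.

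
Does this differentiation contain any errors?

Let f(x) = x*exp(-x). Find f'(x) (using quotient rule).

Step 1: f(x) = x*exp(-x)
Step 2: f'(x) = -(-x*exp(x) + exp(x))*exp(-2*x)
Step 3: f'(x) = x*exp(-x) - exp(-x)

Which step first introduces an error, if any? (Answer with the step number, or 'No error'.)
Step 2

Step 2 is incorrect due to a sign flip.
The step shows: -(-x*exp(x) + exp(x))*exp(-2*x)
The correct value should be: (-x*exp(x) + exp(x))*exp(-2*x)

Explanation: The sign of the whole expression was flipped: the term (-x*exp(x) + exp(x))*exp(-2*x) was incorrectly written as -(-x*exp(x) + exp(x))*exp(-2*x)
The later steps are derived from this incorrect expression, so the error originates in Step 2.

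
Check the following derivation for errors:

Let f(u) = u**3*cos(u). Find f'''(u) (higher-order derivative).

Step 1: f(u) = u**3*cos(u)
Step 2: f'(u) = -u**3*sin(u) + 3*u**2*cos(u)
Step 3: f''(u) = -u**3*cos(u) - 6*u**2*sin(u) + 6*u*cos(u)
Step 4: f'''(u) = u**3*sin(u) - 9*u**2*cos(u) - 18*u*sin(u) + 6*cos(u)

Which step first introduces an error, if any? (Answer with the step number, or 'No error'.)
No error

All steps in this derivation are correct.
The final answer f'''(u) = u**3*sin(u) - 9*u**2*cos(u) - 18*u*sin(u) + 6*cos(u) is valid.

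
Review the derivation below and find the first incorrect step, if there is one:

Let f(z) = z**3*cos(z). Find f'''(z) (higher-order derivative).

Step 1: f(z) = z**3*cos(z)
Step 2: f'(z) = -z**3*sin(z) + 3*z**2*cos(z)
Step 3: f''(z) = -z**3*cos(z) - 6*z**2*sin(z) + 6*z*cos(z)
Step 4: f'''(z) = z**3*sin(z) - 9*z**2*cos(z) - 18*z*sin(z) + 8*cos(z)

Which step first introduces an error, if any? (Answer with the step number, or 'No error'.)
Step 4

Step 4 is incorrect due to a wrong coefficient.
The step shows: z**3*sin(z) - 9*z**2*cos(z) - 18*z*sin(z) + 8*cos(z)
The correct value should be: z**3*sin(z) - 9*z**2*cos(z) - 18*z*sin(z) + 6*cos(z)

Explanation: The coefficient 6 was incorrectly written as 8: the term 6*cos(z) was incorrectly written as 8*cos(z)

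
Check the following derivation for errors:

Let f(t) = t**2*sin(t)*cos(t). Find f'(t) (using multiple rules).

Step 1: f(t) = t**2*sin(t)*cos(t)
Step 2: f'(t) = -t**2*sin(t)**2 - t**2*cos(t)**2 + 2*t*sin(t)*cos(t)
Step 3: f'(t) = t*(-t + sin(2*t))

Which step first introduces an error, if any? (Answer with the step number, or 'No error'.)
Step 2

Step 2 is incorrect due to a sign flip.
The step shows: -t**2*sin(t)**2 - t**2*cos(t)**2 + 2*t*sin(t)*cos(t)
The correct value should be: -t**2*sin(t)**2 + t**2*cos(t)**2 + 2*t*sin(t)*cos(t)

Explanation: The sign of one term was flipped: the term t**2*cos(t)**2 was incorrectly written as -t**2*cos(t)**2
The later steps are derived from this incorrect expression, so the error originates in Step 2.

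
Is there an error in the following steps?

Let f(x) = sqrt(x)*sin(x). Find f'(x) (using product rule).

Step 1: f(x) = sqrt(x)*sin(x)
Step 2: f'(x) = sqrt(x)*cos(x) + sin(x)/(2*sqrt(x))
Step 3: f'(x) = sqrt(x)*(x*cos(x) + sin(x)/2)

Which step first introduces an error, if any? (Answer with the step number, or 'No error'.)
Step 3

Step 3 is incorrect due to a wrong exponent.
The step shows: sqrt(x)*(x*cos(x) + sin(x)/2)
The correct value should be: (x*cos(x) + sin(x)/2)/sqrt(x)

Explanation: The exponent -1/2 on x was incorrectly written as 1/2: the term (x*cos(x) + sin(x)/2)/sqrt(x) was incorrectly written as sqrt(x)*(x*cos(x) + sin(x)/2)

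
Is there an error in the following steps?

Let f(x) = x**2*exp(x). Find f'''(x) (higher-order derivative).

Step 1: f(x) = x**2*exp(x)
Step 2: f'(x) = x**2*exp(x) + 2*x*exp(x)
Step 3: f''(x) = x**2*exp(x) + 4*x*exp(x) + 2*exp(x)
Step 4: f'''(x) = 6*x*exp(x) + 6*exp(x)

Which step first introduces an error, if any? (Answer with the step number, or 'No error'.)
Step 4

Step 4 is incorrect due to a dropped term.
The step shows: 6*x*exp(x) + 6*exp(x)
The correct value should be: x**2*exp(x) + 6*x*exp(x) + 6*exp(x)

Explanation: A term was dropped: the term x**2*exp(x) was incorrectly omitted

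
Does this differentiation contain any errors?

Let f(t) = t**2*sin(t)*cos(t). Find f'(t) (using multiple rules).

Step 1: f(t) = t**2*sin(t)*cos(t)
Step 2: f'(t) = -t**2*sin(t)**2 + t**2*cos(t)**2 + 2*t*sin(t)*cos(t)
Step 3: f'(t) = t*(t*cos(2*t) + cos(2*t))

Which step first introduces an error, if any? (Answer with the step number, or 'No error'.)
Step 3

Step 3 is incorrect due to a wrong trig function.
The step shows: t*(t*cos(2*t) + cos(2*t))
The correct value should be: t*(t*cos(2*t) + sin(2*t))

Explanation: sin(2*t) was incorrectly written as cos(2*t): the term t*(t*cos(2*t) + sin(2*t)) was incorrectly written as t*(t*cos(2*t) + cos(2*t))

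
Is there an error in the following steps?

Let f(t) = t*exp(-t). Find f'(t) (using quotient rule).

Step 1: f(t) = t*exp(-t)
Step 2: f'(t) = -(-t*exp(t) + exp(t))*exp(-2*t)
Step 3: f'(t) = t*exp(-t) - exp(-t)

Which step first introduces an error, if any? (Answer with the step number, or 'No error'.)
Step 2

Step 2 is incorrect due to a sign flip.
The step shows: -(-t*exp(t) + exp(t))*exp(-2*t)
The correct value should be: (-t*exp(t) + exp(t))*exp(-2*t)

Explanation: The sign of the whole expression was flipped: the term (-t*exp(t) + exp(t))*exp(-2*t) was incorrectly written as -(-t*exp(t) + exp(t))*exp(-2*t)
The later steps are derived from this incorrect expression, so the error originates in Step 2.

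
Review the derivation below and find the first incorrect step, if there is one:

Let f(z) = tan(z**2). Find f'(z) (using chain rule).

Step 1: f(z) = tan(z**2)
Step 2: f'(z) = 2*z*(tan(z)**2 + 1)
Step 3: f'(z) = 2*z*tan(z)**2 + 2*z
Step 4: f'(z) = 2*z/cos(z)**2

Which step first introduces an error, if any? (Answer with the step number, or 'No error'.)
Step 2

Step 2 is incorrect due to a wrong exponent.
The step shows: 2*z*(tan(z)**2 + 1)
The correct value should be: 2*z*(tan(z**2)**2 + 1)

Explanation: The exponent 2 on z was incorrectly written as 1: the term 2*z*(tan(z**2)**2 + 1) was incorrectly written as 2*z*(tan(z)**2 + 1)
The later steps are derived from this incorrect expression, so the error originates in Step 2.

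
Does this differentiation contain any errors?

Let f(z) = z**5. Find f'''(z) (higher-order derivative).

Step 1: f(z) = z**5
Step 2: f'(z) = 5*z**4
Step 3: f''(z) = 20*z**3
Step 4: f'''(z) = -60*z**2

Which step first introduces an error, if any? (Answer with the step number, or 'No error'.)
Step 4

Step 4 is incorrect due to a sign flip.
The step shows: -60*z**2
The correct value should be: 60*z**2

Explanation: The sign of the whole expression was flipped: the term 60*z**2 was incorrectly written as -60*z**2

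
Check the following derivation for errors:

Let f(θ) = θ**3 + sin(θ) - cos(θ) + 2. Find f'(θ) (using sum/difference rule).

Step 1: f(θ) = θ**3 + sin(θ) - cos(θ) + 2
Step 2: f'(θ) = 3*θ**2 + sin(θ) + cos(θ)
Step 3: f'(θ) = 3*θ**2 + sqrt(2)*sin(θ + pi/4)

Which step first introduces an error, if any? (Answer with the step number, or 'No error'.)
No error

All steps in this derivation are correct.
The final answer f'(θ) = 3*θ**2 + sqrt(2)*sin(θ + pi/4) is valid.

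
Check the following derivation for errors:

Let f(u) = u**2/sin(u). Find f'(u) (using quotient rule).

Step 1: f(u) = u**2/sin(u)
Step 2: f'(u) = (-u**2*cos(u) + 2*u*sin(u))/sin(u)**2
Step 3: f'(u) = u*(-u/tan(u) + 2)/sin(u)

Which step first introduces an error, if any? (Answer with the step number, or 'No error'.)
No error

All steps in this derivation are correct.
The final answer f'(u) = u*(-u/tan(u) + 2)/sin(u) is valid.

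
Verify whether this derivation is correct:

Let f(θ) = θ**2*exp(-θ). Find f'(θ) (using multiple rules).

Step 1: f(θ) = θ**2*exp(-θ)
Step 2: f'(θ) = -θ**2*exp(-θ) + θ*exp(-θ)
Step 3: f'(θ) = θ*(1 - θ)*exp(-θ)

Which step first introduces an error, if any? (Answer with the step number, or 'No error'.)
Step 2

Step 2 is incorrect due to a wrong coefficient.
The step shows: -θ**2*exp(-θ) + θ*exp(-θ)
The correct value should be: -θ**2*exp(-θ) + 2*θ*exp(-θ)

Explanation: The coefficient 2 was incorrectly written as 1: the term 2*θ*exp(-θ) was incorrectly written as θ*exp(-θ)
The later steps are derived from this incorrect expression, so the error originates in Step 2.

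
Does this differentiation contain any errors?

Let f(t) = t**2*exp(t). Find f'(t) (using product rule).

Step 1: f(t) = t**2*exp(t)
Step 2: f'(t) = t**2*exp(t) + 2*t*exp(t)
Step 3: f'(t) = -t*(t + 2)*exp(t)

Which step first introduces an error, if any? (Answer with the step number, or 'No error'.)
Step 3

Step 3 is incorrect due to a sign flip.
The step shows: -t*(t + 2)*exp(t)
The correct value should be: t*(t + 2)*exp(t)

Explanation: The sign of the whole expression was flipped: the term t*(t + 2)*exp(t) was incorrectly written as -t*(t + 2)*exp(t)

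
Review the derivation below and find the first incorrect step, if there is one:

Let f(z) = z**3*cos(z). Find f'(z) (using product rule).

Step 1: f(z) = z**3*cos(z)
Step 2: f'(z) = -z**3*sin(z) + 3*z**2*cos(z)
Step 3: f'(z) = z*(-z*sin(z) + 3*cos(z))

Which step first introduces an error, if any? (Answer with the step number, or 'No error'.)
Step 3

Step 3 is incorrect due to a wrong exponent.
The step shows: z*(-z*sin(z) + 3*cos(z))
The correct value should be: z**2*(-z*sin(z) + 3*cos(z))

Explanation: The exponent 2 on z was incorrectly written as 1: the term z**2*(-z*sin(z) + 3*cos(z)) was incorrectly written as z*(-z*sin(z) + 3*cos(z))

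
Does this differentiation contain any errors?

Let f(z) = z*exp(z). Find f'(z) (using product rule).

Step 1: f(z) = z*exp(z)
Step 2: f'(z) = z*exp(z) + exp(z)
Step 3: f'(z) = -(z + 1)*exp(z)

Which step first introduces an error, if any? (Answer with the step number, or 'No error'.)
Step 3

Step 3 is incorrect due to a sign flip.
The step shows: -(z + 1)*exp(z)
The correct value should be: (z + 1)*exp(z)

Explanation: The sign of the whole expression was flipped: the term (z + 1)*exp(z) was incorrectly written as -(z + 1)*exp(z)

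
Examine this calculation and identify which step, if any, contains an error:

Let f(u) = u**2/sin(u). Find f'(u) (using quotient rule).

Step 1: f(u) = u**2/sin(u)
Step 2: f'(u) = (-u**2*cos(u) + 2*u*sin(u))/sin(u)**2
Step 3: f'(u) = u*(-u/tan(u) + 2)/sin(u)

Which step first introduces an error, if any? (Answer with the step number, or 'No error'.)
No error

All steps in this derivation are correct.
The final answer f'(u) = u*(-u/tan(u) + 2)/sin(u) is valid.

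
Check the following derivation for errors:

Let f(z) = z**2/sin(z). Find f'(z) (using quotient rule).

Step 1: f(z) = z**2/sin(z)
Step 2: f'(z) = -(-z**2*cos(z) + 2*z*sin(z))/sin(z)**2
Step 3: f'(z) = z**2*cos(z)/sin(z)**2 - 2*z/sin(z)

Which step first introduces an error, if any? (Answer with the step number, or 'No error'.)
Step 2

Step 2 is incorrect due to a sign flip.
The step shows: -(-z**2*cos(z) + 2*z*sin(z))/sin(z)**2
The correct value should be: (-z**2*cos(z) + 2*z*sin(z))/sin(z)**2

Explanation: The sign of the whole expression was flipped: the term (-z**2*cos(z) + 2*z*sin(z))/sin(z)**2 was incorrectly written as -(-z**2*cos(z) + 2*z*sin(z))/sin(z)**2
The later steps are derived from this incorrect expression, so the error originates in Step 2.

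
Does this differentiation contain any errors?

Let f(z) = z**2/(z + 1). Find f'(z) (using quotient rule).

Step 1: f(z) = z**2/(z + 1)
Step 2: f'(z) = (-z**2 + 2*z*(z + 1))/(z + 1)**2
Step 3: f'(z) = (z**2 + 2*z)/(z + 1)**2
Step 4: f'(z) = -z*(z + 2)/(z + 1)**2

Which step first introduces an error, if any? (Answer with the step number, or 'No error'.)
Step 4

Step 4 is incorrect due to a sign flip.
The step shows: -z*(z + 2)/(z + 1)**2
The correct value should be: z*(z + 2)/(z + 1)**2

Explanation: The sign of the whole expression was flipped: the term z*(z + 2)/(z + 1)**2 was incorrectly written as -z*(z + 2)/(z + 1)**2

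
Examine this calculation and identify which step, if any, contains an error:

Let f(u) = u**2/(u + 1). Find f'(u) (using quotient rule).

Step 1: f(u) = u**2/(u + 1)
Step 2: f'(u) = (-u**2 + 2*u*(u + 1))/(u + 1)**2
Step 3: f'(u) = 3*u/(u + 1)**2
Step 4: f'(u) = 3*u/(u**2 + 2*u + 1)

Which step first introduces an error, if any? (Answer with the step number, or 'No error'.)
Step 3

Step 3 is incorrect due to a wrong exponent.
The step shows: 3*u/(u + 1)**2
The correct value should be: (u**2 + 2*u)/(u + 1)**2

Explanation: The exponent 2 on u was incorrectly written as 1: the term (u**2 + 2*u)/(u + 1)**2 was incorrectly written as 3*u/(u + 1)**2
The later steps are derived from this incorrect expression, so the error originates in Step 3.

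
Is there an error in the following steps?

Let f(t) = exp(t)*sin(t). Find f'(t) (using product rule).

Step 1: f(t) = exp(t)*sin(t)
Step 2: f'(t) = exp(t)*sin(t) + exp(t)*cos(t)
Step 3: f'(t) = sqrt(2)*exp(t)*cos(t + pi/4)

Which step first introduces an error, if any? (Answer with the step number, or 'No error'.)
Step 3

Step 3 is incorrect due to a wrong trig function.
The step shows: sqrt(2)*exp(t)*cos(t + pi/4)
The correct value should be: sqrt(2)*exp(t)*sin(t + pi/4)

Explanation: sin(t + pi/4) was incorrectly written as cos(t + pi/4): the term sqrt(2)*exp(t)*sin(t + pi/4) was incorrectly written as sqrt(2)*exp(t)*cos(t + pi/4)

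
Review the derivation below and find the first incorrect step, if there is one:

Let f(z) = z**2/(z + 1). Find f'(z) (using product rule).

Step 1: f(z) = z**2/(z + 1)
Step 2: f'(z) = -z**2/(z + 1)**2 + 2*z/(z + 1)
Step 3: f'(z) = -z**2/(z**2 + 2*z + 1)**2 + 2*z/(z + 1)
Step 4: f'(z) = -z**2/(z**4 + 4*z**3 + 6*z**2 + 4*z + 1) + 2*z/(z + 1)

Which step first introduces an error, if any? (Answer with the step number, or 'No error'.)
Step 3

Step 3 is incorrect due to a wrong exponent.
The step shows: -z**2/(z**2 + 2*z + 1)**2 + 2*z/(z + 1)
The correct value should be: -z**2/(z**2 + 2*z + 1) + 2*z/(z + 1)

Explanation: The exponent -1 on z**2 + 2*z + 1 was incorrectly written as -2: the term -z**2/(z**2 + 2*z + 1) was incorrectly written as -z**2/(z**2 + 2*z + 1)**2
The later steps are derived from this incorrect expression, so the error originates in Step 3.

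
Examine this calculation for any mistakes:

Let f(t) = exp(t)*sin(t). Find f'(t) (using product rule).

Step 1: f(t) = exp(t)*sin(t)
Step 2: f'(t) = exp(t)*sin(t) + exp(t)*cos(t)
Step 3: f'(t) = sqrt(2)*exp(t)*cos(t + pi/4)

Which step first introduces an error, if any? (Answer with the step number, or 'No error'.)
Step 3

Step 3 is incorrect due to a wrong trig function.
The step shows: sqrt(2)*exp(t)*cos(t + pi/4)
The correct value should be: sqrt(2)*exp(t)*sin(t + pi/4)

Explanation: sin(t + pi/4) was incorrectly written as cos(t + pi/4): the term sqrt(2)*exp(t)*sin(t + pi/4) was incorrectly written as sqrt(2)*exp(t)*cos(t + pi/4)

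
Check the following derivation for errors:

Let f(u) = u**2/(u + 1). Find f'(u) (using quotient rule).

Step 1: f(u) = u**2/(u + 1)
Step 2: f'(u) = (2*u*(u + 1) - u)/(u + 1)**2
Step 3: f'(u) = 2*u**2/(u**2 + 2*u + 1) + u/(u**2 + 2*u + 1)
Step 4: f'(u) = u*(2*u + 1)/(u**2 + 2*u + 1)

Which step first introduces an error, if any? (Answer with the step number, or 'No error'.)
Step 2

Step 2 is incorrect due to a wrong exponent.
The step shows: (2*u*(u + 1) - u)/(u + 1)**2
The correct value should be: (-u**2 + 2*u*(u + 1))/(u + 1)**2

Explanation: The exponent 2 on u was incorrectly written as 1: the term (-u**2 + 2*u*(u + 1))/(u + 1)**2 was incorrectly written as (2*u*(u + 1) - u)/(u + 1)**2
The later steps are derived from this incorrect expression, so the error originates in Step 2.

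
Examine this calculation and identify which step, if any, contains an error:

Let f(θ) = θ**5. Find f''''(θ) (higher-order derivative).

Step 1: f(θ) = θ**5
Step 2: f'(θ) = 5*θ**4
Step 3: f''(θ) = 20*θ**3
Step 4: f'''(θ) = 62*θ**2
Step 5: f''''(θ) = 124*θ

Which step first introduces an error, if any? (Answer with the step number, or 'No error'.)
Step 4

Step 4 is incorrect due to a wrong coefficient.
The step shows: 62*θ**2
The correct value should be: 60*θ**2

Explanation: The coefficient 60 was incorrectly written as 62: the term 60*θ**2 was incorrectly written as 62*θ**2
The later steps are derived from this incorrect expression, so the error originates in Step 4.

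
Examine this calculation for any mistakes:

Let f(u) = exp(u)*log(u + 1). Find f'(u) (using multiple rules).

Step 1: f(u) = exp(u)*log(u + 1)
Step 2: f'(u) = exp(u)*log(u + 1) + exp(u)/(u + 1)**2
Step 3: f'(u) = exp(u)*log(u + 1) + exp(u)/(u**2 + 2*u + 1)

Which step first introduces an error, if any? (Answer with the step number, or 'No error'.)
Step 2

Step 2 is incorrect due to a wrong exponent.
The step shows: exp(u)*log(u + 1) + exp(u)/(u + 1)**2
The correct value should be: exp(u)*log(u + 1) + exp(u)/(u + 1)

Explanation: The exponent -1 on u + 1 was incorrectly written as -2: the term exp(u)/(u + 1) was incorrectly written as exp(u)/(u + 1)**2
The later steps are derived from this incorrect expression, so the error originates in Step 2.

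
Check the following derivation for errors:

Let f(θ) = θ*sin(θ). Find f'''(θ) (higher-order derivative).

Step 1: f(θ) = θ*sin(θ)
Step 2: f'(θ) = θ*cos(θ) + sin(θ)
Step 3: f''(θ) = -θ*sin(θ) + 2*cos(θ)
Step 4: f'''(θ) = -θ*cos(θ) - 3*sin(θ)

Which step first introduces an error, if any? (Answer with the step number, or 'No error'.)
No error

All steps in this derivation are correct.
The final answer f'''(θ) = -θ*cos(θ) - 3*sin(θ) is valid.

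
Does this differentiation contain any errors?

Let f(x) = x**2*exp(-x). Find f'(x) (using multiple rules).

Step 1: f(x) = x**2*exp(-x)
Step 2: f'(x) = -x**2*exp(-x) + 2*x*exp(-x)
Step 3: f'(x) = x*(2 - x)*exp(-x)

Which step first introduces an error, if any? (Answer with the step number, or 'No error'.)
No error

All steps in this derivation are correct.
The final answer f'(x) = x*(2 - x)*exp(-x) is valid.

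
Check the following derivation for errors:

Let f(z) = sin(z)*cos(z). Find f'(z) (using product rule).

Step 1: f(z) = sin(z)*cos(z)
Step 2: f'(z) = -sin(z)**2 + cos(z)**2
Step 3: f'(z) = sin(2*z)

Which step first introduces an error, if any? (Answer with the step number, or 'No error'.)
Step 3

Step 3 is incorrect due to a wrong trig function.
The step shows: sin(2*z)
The correct value should be: cos(2*z)

Explanation: cos(2*z) was incorrectly written as sin(2*z): the term cos(2*z) was incorrectly written as sin(2*z)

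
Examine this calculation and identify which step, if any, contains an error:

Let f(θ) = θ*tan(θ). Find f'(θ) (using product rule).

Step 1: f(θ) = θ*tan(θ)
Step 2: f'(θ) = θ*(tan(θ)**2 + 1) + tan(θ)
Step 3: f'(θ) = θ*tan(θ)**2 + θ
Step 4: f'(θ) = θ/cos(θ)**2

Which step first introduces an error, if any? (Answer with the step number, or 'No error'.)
Step 3

Step 3 is incorrect due to a dropped term.
The step shows: θ*tan(θ)**2 + θ
The correct value should be: θ*tan(θ)**2 + θ + tan(θ)

Explanation: A term was dropped: the term tan(θ) was incorrectly omitted
The later steps are derived from this incorrect expression, so the error originates in Step 3.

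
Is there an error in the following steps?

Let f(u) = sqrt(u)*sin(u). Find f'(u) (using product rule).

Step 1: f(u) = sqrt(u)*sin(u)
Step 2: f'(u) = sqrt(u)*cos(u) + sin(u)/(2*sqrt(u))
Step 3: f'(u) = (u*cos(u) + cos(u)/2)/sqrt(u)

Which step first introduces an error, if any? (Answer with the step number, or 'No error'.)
Step 3

Step 3 is incorrect due to a wrong trig function.
The step shows: (u*cos(u) + cos(u)/2)/sqrt(u)
The correct value should be: (u*cos(u) + sin(u)/2)/sqrt(u)

Explanation: sin(u) was incorrectly written as cos(u): the term (u*cos(u) + sin(u)/2)/sqrt(u) was incorrectly written as (u*cos(u) + cos(u)/2)/sqrt(u)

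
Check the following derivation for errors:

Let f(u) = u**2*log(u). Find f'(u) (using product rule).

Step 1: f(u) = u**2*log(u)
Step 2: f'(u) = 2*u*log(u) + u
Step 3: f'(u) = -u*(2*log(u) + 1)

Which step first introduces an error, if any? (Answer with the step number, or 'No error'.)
Step 3

Step 3 is incorrect due to a sign flip.
The step shows: -u*(2*log(u) + 1)
The correct value should be: u*(2*log(u) + 1)

Explanation: The sign of the whole expression was flipped: the term u*(2*log(u) + 1) was incorrectly written as -u*(2*log(u) + 1)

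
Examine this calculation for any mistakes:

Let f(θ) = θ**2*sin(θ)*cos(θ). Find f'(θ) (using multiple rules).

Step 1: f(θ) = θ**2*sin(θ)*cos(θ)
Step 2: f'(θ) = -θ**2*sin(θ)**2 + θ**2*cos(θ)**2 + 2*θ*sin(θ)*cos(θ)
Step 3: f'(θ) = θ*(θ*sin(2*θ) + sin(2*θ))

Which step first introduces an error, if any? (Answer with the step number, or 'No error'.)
Step 3

Step 3 is incorrect due to a wrong trig function.
The step shows: θ*(θ*sin(2*θ) + sin(2*θ))
The correct value should be: θ*(θ*cos(2*θ) + sin(2*θ))

Explanation: cos(2*θ) was incorrectly written as sin(2*θ): the term θ*(θ*cos(2*θ) + sin(2*θ)) was incorrectly written as θ*(θ*sin(2*θ) + sin(2*θ))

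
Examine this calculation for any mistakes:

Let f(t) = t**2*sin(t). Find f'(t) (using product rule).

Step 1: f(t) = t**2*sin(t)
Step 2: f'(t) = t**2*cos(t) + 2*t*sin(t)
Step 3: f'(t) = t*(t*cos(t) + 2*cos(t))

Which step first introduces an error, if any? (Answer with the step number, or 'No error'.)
Step 3

Step 3 is incorrect due to a wrong trig function.
The step shows: t*(t*cos(t) + 2*cos(t))
The correct value should be: t*(t*cos(t) + 2*sin(t))

Explanation: sin(t) was incorrectly written as cos(t): the term t*(t*cos(t) + 2*sin(t)) was incorrectly written as t*(t*cos(t) + 2*cos(t))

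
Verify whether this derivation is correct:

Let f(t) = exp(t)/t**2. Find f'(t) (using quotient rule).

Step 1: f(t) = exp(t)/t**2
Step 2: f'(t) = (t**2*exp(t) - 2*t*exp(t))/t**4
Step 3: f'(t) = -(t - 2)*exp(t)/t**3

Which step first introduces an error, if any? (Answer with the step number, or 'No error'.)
Step 3

Step 3 is incorrect due to a sign flip.
The step shows: -(t - 2)*exp(t)/t**3
The correct value should be: (t - 2)*exp(t)/t**3

Explanation: The sign of the whole expression was flipped: the term (t - 2)*exp(t)/t**3 was incorrectly written as -(t - 2)*exp(t)/t**3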